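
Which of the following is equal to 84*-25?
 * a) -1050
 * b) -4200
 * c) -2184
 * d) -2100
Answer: d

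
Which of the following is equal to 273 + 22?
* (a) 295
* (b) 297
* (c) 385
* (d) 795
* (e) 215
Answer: a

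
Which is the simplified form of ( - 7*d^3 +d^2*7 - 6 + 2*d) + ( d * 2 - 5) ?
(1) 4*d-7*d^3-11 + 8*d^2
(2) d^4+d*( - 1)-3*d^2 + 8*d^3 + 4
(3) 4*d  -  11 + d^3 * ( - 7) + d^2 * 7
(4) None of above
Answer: 3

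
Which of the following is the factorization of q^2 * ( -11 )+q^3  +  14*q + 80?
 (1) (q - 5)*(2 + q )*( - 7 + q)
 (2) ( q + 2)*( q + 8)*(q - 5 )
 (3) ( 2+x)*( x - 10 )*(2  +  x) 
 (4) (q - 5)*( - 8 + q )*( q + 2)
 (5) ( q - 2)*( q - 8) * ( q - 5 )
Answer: 4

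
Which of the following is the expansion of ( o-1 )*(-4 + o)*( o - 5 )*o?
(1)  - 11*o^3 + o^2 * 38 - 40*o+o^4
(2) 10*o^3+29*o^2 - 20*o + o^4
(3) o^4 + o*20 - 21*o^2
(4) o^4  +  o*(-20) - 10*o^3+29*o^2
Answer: 4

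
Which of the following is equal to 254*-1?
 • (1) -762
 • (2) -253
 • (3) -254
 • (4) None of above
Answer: 3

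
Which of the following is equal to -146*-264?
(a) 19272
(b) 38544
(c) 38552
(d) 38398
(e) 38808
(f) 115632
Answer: b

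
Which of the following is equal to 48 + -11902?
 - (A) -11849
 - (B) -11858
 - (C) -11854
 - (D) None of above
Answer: C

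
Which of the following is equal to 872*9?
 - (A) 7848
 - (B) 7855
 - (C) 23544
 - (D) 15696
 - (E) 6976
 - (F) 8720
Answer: A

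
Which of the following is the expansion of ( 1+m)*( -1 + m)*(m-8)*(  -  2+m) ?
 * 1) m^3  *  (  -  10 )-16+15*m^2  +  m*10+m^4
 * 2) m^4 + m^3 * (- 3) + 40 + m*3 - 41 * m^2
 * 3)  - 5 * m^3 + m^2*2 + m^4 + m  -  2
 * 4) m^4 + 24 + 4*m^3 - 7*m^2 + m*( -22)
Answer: 1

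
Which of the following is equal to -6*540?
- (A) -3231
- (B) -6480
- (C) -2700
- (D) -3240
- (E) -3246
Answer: D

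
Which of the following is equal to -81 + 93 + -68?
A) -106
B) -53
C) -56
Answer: C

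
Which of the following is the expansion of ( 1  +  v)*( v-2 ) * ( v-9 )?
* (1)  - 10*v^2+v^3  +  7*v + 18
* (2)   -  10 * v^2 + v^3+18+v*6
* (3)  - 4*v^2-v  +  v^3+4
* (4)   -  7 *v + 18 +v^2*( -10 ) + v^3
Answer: 1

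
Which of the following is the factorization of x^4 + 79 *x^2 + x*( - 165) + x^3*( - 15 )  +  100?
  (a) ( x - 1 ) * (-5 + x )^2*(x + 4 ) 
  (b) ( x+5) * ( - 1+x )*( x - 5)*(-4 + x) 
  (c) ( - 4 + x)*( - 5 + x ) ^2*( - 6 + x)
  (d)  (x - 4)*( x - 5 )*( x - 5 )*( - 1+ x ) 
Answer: d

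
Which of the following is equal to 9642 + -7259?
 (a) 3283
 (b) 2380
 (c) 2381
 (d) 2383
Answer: d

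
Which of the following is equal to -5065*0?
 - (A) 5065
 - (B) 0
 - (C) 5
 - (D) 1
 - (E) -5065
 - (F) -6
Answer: B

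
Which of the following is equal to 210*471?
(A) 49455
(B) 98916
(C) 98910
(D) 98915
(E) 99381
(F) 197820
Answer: C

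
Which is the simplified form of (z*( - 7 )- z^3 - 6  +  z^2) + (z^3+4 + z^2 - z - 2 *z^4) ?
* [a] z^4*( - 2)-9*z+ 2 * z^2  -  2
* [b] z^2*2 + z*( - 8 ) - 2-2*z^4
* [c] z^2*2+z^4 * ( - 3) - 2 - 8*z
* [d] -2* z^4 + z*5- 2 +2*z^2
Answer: b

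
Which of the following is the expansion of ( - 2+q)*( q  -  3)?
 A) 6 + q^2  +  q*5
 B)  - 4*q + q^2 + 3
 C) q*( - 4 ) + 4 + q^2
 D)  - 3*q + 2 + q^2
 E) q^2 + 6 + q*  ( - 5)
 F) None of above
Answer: E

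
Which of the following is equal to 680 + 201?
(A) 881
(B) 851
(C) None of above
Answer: A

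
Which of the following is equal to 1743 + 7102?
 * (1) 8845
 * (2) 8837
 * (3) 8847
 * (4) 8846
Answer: 1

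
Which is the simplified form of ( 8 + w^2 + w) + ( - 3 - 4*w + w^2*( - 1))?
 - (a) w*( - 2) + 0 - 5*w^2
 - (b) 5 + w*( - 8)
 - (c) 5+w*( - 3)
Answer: c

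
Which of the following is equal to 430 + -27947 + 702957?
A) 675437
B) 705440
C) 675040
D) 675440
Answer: D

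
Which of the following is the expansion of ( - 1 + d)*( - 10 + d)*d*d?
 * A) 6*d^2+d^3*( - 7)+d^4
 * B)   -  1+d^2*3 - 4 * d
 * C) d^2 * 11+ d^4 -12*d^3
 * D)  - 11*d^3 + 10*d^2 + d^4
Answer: D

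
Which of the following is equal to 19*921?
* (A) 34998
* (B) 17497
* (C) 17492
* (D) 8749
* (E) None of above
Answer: E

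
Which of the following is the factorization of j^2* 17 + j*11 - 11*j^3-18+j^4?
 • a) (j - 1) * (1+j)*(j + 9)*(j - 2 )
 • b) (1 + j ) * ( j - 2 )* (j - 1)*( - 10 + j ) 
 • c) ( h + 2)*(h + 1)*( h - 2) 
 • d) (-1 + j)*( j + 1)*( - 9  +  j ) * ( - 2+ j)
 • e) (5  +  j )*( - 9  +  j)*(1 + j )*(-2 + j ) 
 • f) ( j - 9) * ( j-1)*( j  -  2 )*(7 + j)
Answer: d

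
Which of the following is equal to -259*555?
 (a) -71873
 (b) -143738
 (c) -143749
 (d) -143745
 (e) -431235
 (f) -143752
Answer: d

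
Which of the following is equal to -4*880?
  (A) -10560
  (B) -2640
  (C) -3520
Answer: C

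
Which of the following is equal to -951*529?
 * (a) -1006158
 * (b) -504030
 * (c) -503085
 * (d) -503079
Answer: d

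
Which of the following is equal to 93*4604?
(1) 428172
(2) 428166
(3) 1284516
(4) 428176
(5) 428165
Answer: 1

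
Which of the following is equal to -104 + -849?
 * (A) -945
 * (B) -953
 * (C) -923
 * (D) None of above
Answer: B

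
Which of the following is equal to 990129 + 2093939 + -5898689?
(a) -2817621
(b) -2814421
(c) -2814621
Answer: c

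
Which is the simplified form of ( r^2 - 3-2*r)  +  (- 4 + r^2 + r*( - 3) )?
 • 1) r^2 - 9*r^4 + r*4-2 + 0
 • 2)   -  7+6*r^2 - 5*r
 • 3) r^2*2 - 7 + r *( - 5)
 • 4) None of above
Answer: 3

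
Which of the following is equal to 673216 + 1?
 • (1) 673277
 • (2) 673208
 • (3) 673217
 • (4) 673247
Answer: 3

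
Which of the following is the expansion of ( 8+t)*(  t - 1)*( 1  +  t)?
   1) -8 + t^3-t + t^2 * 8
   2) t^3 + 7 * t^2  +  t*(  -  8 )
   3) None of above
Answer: 1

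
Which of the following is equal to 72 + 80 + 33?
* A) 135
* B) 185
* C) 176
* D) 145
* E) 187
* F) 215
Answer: B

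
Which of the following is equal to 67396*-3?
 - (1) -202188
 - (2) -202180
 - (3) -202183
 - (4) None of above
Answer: 1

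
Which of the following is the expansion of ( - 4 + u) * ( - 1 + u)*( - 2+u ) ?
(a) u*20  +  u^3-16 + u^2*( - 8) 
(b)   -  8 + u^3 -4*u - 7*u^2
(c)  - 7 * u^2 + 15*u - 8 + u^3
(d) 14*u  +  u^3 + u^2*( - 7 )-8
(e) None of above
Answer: d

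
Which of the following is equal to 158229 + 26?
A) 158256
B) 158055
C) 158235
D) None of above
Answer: D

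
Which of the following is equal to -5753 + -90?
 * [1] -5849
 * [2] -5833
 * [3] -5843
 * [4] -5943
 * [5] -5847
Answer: 3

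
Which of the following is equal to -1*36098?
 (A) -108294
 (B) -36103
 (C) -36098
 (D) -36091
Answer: C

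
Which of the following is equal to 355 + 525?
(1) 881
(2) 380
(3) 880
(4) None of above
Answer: 3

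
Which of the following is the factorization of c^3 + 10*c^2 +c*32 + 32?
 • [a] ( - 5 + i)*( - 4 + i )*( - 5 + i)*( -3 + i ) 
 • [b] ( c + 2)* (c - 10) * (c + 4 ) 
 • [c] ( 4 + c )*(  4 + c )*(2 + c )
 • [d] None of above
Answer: c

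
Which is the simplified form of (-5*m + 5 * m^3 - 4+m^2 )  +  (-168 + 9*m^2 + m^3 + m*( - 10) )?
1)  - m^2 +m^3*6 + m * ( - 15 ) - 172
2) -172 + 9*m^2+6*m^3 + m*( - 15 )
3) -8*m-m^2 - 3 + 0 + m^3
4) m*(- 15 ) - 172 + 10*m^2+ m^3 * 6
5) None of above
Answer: 4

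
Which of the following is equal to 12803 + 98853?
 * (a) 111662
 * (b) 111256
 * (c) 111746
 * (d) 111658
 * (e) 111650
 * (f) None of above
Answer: f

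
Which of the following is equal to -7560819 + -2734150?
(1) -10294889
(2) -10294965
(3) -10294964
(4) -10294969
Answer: 4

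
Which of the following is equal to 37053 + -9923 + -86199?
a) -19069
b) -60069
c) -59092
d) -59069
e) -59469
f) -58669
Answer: d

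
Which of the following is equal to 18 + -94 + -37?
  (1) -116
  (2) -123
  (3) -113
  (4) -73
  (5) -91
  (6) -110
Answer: 3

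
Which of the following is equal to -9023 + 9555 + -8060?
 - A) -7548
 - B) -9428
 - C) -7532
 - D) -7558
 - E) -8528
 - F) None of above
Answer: F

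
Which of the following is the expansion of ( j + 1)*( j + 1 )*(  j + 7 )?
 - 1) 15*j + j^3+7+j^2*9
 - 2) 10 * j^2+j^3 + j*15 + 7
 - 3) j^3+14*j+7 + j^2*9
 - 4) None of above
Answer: 1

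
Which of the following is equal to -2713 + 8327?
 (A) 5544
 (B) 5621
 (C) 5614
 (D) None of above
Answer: C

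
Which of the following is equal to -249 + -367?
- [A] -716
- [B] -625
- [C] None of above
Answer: C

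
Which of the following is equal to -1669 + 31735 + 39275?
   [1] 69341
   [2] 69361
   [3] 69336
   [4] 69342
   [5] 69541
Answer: 1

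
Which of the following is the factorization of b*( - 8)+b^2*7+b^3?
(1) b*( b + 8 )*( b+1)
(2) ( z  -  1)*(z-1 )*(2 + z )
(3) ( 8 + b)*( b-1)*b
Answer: 3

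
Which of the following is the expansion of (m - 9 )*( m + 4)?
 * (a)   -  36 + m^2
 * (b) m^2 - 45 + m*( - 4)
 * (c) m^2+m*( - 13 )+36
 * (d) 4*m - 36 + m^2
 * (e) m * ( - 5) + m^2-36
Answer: e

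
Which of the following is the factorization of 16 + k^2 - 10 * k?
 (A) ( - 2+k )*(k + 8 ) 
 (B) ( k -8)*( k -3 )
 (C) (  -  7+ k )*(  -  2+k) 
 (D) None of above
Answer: D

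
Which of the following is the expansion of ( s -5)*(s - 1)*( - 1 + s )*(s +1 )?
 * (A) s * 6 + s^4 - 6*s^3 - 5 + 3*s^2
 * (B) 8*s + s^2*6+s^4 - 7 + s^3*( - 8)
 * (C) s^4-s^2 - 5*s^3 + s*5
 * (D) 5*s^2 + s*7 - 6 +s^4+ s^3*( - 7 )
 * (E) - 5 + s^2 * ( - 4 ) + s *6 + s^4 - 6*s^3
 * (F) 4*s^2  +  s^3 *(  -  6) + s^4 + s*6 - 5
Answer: F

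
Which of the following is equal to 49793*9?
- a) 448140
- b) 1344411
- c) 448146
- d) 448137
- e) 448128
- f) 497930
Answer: d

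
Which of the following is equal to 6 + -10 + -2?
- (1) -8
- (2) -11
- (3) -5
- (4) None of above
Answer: 4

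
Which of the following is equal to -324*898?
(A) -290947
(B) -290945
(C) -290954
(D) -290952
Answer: D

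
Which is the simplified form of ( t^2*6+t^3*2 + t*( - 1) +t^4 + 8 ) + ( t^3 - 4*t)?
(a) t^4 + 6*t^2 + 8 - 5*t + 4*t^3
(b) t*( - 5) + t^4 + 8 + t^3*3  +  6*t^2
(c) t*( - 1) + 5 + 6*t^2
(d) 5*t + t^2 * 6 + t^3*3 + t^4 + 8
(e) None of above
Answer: b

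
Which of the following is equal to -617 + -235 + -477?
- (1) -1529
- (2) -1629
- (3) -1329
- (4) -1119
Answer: 3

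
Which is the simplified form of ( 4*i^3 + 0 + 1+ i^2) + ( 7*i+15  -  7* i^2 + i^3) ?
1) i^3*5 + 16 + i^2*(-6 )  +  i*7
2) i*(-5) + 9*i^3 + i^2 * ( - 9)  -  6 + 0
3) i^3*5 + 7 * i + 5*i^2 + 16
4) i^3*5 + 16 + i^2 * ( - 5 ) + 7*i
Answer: 1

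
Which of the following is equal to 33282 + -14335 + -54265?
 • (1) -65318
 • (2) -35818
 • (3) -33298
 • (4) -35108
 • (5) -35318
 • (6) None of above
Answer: 5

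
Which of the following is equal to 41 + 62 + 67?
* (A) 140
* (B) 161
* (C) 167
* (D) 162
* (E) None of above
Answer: E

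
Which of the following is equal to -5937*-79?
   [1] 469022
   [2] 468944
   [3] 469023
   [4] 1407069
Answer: 3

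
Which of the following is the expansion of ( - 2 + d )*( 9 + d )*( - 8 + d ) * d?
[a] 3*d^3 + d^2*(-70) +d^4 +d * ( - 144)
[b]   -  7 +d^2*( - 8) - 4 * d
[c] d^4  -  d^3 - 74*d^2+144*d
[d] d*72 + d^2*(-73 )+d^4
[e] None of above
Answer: c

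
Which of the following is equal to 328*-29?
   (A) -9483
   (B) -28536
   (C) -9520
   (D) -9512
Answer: D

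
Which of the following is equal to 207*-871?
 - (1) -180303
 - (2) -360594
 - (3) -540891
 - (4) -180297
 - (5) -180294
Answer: 4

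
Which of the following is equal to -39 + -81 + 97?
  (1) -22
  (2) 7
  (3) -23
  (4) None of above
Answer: 3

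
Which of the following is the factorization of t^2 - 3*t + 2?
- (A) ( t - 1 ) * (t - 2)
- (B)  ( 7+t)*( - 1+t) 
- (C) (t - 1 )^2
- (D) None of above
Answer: A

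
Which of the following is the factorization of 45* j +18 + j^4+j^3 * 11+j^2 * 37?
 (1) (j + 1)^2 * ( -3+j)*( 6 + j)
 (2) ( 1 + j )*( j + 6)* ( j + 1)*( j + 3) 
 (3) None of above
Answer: 2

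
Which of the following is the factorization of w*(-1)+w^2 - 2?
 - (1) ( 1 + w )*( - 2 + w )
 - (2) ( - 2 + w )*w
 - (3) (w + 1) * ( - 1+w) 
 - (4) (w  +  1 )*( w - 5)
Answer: 1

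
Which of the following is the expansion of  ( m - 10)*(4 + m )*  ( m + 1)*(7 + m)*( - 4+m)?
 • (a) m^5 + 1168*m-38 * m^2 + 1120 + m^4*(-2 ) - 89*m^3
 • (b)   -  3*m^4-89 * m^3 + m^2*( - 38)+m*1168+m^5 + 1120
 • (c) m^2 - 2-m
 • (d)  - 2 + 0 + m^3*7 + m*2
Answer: a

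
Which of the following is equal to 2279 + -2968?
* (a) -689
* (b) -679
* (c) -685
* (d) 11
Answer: a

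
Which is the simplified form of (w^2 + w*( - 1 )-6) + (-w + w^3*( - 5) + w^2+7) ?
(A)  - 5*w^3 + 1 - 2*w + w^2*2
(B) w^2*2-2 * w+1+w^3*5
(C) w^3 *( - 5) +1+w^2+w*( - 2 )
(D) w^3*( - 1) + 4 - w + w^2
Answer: A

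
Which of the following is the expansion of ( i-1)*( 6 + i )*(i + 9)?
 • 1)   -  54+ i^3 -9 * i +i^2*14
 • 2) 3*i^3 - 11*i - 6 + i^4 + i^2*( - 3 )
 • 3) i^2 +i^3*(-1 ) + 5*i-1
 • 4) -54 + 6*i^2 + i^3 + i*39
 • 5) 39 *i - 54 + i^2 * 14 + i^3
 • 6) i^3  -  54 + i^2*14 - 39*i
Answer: 5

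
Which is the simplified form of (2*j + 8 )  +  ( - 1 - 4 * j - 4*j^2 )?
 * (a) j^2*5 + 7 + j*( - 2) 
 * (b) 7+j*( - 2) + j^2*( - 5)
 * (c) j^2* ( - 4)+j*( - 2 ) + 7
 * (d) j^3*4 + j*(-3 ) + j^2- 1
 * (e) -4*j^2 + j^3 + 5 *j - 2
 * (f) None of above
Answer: c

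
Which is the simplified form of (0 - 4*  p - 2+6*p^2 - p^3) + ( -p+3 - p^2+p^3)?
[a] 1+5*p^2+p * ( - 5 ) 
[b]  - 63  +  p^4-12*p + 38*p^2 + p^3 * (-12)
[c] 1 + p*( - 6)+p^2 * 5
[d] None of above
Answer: a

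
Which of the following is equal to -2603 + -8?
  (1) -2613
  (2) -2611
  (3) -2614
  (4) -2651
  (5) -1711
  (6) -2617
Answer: 2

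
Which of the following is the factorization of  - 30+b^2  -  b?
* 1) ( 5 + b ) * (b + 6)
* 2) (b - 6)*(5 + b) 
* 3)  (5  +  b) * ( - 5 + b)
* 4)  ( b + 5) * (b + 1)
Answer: 2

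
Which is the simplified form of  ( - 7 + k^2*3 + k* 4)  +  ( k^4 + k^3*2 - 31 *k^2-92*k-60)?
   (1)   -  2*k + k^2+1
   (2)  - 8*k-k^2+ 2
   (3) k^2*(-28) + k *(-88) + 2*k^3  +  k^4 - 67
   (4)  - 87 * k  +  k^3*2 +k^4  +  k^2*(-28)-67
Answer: 3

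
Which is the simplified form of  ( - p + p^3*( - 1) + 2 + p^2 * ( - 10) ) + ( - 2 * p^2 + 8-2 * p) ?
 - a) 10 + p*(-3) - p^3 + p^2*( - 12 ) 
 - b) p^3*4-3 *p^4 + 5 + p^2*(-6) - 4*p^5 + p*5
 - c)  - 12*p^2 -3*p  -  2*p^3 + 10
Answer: a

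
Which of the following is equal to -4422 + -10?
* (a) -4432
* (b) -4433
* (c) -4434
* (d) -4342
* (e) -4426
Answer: a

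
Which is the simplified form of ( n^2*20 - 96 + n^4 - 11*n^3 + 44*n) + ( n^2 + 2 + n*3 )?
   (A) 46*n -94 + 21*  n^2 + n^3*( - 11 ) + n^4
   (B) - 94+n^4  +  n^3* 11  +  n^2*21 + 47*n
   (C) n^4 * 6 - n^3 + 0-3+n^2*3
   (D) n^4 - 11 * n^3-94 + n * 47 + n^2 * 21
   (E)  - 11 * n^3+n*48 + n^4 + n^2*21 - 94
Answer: D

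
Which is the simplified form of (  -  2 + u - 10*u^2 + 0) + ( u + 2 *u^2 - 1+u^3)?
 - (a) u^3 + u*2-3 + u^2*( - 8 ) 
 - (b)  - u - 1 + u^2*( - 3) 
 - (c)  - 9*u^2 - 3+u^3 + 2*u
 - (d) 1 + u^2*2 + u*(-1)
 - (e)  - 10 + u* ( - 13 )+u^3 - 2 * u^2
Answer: a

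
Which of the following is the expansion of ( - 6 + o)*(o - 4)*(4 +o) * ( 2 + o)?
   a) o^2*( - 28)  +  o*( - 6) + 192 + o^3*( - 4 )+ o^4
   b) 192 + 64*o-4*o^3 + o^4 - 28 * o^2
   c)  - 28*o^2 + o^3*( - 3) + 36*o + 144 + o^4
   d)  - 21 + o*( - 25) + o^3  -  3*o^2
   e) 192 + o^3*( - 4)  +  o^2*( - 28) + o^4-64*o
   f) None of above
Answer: b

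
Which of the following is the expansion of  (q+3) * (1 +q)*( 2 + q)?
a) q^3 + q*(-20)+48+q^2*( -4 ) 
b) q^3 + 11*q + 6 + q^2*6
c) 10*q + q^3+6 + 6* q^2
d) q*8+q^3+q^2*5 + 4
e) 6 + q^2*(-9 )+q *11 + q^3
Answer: b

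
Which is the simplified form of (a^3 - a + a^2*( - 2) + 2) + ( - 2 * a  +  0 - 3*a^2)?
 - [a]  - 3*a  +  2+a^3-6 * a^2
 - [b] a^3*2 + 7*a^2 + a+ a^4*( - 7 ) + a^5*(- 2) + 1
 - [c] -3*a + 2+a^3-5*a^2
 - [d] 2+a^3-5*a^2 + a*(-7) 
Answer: c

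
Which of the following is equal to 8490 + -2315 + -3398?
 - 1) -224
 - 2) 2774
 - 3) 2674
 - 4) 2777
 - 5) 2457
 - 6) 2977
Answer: 4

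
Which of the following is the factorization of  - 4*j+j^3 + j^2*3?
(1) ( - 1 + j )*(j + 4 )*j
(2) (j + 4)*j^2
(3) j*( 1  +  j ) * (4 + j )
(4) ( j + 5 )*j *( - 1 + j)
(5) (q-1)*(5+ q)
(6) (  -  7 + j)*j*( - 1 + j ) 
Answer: 1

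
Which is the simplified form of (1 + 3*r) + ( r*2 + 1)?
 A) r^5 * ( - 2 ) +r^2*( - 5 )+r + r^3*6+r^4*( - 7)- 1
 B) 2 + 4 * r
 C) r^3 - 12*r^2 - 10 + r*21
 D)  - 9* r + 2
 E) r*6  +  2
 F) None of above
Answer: F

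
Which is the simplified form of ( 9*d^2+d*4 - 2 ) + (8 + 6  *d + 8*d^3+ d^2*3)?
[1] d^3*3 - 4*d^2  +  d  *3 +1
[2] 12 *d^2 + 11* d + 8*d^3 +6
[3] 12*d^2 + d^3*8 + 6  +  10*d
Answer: 3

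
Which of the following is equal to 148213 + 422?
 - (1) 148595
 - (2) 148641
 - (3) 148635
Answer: 3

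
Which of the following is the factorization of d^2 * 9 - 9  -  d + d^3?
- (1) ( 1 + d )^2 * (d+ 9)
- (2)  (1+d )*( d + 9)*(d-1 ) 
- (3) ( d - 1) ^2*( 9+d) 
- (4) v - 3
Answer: 2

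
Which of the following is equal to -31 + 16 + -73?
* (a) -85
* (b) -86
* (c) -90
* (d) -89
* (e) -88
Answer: e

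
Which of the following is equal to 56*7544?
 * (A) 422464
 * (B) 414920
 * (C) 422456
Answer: A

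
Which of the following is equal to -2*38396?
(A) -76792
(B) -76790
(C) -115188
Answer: A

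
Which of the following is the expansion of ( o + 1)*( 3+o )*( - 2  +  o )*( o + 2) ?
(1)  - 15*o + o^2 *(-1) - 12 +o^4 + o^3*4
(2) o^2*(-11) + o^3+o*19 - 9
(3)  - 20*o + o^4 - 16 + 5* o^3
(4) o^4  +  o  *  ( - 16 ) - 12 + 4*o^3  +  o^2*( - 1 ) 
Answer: 4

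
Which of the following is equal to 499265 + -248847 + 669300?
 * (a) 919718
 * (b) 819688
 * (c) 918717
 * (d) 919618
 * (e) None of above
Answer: a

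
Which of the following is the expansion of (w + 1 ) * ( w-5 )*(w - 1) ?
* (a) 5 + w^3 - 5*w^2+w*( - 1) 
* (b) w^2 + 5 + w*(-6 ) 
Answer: a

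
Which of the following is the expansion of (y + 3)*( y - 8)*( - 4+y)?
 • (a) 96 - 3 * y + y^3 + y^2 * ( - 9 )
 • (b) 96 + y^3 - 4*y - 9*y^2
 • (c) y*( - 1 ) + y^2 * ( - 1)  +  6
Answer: b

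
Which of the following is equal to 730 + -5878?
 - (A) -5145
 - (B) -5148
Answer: B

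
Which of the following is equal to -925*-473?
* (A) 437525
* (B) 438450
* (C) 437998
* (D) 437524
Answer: A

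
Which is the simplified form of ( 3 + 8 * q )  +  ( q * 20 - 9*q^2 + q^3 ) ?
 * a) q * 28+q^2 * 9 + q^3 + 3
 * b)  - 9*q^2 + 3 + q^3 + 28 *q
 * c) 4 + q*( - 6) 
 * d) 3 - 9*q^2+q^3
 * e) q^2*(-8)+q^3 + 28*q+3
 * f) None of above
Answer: b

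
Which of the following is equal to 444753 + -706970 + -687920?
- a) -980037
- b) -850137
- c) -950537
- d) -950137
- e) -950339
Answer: d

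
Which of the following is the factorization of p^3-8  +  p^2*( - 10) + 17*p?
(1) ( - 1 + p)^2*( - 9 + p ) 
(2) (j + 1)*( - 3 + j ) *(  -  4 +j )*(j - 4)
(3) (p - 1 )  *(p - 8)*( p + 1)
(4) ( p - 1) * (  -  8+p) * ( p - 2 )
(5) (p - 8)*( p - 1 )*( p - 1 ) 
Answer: 5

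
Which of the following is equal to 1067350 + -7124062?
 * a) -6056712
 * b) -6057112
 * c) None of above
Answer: a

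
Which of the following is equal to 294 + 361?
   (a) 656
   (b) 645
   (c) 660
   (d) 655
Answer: d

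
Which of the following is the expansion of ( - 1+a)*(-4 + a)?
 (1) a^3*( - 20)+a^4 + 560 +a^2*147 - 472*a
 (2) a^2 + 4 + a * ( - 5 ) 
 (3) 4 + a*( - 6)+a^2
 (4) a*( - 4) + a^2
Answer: 2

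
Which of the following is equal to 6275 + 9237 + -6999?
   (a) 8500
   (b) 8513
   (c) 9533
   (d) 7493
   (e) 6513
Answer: b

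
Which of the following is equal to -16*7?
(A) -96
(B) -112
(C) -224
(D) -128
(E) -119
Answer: B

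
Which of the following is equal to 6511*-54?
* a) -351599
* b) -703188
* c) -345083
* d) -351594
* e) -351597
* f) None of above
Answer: d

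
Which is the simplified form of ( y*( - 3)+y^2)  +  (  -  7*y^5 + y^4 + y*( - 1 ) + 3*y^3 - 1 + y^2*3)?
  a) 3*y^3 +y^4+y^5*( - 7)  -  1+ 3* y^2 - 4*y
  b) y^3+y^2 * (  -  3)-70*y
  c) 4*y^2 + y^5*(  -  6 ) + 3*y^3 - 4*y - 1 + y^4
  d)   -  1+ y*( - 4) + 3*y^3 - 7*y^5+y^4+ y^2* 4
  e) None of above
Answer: d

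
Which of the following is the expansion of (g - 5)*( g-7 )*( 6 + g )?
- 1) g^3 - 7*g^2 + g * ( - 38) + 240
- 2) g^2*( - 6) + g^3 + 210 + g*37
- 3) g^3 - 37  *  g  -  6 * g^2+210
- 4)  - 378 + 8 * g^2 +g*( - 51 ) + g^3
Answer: 3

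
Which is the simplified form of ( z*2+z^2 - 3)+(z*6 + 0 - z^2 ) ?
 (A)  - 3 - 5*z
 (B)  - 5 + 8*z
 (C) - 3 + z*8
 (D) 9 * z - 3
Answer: C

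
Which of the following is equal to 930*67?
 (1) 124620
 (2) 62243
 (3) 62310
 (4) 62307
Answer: 3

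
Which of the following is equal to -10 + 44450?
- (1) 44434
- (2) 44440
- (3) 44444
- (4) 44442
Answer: 2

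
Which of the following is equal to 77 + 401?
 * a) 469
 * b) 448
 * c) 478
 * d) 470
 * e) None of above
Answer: c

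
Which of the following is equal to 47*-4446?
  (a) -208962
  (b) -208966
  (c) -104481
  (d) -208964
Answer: a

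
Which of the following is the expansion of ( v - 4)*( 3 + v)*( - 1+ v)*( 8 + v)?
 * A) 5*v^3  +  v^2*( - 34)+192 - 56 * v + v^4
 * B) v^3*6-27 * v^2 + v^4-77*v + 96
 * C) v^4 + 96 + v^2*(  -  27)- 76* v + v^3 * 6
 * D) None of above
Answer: C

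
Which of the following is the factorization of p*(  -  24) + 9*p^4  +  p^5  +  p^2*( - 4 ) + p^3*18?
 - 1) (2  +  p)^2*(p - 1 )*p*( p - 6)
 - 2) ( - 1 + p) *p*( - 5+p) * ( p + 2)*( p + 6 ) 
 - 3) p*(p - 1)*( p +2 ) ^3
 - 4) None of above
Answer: 4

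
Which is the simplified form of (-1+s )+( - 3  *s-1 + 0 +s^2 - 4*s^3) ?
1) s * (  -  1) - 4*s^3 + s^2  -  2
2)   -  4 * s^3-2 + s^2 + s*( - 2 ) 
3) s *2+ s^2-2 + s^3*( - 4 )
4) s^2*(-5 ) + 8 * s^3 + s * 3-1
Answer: 2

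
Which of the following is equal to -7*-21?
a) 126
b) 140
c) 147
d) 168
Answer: c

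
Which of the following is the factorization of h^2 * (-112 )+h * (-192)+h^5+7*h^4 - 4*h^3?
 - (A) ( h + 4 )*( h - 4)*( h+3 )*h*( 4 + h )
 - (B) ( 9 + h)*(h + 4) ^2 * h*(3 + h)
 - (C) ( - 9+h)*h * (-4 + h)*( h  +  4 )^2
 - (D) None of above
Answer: A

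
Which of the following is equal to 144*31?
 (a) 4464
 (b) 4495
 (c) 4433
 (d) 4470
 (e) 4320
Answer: a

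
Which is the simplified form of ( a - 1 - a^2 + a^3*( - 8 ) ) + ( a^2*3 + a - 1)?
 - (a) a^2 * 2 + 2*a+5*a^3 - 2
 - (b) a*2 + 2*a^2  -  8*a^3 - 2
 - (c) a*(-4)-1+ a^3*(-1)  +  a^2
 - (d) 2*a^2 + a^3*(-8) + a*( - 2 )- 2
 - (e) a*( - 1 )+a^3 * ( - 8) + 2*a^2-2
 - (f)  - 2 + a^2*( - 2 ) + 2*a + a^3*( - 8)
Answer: b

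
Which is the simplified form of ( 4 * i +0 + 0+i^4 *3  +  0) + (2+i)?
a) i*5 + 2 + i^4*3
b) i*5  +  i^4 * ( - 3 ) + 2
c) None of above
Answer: a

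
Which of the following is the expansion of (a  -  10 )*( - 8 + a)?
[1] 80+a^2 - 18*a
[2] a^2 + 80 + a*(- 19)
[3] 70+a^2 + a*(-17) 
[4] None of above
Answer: 1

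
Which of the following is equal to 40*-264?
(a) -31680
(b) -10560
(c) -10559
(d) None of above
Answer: b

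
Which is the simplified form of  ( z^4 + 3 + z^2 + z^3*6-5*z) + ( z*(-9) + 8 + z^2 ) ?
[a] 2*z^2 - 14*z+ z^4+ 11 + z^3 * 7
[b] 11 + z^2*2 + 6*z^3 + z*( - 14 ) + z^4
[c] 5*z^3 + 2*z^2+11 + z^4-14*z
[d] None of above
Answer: b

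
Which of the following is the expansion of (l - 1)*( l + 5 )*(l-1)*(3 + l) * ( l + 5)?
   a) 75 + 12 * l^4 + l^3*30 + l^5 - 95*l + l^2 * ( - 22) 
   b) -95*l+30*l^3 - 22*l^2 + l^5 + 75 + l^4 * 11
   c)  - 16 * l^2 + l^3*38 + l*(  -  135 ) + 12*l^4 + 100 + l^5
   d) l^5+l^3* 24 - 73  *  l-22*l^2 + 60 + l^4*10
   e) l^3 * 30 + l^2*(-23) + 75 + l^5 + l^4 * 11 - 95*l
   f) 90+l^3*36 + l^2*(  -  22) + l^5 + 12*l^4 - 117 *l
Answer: b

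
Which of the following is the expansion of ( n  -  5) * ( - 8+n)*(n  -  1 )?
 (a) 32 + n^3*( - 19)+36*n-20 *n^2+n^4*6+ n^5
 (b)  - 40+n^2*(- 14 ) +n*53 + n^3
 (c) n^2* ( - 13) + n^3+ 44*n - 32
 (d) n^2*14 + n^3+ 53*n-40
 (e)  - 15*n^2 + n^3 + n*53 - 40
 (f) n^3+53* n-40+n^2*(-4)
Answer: b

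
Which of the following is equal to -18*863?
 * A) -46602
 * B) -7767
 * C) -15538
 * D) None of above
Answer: D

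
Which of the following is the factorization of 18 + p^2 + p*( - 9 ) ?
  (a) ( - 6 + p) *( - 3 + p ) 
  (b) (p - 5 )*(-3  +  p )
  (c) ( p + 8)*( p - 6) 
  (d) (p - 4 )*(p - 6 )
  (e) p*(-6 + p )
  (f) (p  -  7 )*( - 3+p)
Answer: a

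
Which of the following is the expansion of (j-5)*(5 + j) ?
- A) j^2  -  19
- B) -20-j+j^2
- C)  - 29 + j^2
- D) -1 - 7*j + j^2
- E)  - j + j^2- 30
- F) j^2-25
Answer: F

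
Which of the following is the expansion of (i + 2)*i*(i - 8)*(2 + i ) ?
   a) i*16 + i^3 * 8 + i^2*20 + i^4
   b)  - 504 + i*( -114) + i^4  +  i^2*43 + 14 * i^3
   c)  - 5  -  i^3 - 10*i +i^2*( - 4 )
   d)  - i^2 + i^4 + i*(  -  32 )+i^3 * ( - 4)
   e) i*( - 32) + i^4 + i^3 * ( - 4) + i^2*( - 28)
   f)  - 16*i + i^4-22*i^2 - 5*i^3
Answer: e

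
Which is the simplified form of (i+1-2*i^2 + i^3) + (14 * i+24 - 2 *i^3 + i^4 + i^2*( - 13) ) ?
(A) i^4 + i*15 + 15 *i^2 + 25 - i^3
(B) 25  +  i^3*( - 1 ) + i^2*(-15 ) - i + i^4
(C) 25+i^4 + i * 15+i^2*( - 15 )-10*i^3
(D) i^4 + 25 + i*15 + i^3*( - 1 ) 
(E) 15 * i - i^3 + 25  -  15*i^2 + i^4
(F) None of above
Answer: E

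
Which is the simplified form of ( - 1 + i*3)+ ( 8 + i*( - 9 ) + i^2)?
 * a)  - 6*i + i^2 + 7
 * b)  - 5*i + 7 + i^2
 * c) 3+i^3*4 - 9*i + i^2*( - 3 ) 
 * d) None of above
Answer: a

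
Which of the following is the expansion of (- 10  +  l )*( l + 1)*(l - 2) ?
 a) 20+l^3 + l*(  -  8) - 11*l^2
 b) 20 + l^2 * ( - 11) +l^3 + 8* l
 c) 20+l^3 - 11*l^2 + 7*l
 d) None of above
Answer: b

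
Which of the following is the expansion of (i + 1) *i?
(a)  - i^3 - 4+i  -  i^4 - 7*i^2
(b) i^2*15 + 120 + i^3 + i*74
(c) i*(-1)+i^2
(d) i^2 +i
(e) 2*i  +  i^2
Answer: d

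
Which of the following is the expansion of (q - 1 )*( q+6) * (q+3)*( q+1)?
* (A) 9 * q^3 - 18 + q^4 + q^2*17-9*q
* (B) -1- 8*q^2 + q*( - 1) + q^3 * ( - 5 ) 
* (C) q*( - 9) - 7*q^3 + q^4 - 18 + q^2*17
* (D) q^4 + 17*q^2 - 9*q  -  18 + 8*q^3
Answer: A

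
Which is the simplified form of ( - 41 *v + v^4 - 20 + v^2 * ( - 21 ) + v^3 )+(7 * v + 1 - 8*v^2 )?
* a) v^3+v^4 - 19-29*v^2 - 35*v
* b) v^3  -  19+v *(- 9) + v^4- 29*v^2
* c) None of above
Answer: c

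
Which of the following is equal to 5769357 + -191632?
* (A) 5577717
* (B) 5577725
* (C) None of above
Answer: B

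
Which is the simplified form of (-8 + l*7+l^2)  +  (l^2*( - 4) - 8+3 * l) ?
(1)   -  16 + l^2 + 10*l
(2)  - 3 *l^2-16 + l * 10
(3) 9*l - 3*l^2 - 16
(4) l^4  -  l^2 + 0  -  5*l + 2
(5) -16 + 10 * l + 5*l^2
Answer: 2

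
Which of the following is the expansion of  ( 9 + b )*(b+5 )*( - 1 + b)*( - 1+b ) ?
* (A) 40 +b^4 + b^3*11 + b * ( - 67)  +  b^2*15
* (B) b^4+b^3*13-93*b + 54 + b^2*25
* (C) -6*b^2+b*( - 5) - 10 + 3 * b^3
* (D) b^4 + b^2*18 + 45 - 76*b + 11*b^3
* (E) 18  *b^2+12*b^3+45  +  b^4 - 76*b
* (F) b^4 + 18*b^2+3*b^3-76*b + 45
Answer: E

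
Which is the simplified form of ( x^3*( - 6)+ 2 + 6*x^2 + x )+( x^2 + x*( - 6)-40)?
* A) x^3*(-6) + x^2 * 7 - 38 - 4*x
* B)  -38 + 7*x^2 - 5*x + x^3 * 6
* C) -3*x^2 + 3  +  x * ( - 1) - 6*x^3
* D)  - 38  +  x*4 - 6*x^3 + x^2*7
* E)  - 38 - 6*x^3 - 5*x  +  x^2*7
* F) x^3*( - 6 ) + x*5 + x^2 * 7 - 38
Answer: E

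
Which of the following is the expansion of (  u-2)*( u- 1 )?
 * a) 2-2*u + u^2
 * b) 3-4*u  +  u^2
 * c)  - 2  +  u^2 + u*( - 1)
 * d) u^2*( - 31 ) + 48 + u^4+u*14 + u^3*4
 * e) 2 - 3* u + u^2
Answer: e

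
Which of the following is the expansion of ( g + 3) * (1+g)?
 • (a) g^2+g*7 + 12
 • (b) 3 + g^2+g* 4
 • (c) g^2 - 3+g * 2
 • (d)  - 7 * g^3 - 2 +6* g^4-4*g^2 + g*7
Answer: b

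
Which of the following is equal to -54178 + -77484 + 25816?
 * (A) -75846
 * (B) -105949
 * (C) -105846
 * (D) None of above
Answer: C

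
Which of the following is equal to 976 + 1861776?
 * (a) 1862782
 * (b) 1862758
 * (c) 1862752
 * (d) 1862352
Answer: c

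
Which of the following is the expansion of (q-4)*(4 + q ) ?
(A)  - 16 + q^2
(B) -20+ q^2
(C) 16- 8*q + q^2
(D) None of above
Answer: A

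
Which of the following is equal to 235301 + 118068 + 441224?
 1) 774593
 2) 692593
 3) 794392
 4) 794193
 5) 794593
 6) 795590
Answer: 5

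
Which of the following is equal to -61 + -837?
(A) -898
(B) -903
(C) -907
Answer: A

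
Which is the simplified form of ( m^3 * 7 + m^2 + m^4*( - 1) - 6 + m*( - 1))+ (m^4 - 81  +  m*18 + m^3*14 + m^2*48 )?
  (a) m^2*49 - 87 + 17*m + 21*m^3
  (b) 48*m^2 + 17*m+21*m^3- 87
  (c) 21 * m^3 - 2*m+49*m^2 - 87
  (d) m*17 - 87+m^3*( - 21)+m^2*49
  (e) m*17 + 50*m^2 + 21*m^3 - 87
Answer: a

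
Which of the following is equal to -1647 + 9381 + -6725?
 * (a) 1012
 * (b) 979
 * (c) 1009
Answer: c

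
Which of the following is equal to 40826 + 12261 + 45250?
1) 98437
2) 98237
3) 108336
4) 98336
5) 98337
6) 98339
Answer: 5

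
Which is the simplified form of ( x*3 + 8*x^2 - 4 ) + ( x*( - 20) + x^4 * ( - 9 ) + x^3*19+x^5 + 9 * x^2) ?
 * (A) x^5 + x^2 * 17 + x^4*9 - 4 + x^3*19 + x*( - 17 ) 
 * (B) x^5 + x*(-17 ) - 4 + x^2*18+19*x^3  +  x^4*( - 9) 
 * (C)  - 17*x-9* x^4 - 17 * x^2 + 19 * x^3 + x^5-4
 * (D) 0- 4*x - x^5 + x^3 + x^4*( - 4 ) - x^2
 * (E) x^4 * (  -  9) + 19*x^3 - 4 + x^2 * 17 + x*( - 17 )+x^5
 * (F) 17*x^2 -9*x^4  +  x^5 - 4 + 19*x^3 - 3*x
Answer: E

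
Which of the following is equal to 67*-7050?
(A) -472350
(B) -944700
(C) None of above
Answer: A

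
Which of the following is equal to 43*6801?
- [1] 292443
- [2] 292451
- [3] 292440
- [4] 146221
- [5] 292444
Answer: 1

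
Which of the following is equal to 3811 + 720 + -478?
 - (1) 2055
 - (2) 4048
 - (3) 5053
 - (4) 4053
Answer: 4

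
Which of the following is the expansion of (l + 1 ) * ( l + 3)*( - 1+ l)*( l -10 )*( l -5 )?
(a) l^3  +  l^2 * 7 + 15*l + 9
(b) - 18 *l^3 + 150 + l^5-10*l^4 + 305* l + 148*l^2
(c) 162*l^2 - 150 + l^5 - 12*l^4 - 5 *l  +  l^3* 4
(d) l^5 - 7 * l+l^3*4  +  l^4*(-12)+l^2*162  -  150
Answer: c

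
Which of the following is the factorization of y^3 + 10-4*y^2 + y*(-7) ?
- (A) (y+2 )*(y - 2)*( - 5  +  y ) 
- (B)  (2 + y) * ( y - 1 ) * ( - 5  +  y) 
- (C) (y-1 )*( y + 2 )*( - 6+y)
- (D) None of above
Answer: B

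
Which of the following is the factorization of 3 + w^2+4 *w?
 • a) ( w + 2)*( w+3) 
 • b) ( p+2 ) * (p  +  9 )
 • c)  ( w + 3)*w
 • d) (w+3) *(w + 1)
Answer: d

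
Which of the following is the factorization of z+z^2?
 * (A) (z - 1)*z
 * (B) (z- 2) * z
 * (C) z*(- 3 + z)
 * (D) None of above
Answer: D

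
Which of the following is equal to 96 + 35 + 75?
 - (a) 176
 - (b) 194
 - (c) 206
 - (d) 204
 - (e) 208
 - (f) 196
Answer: c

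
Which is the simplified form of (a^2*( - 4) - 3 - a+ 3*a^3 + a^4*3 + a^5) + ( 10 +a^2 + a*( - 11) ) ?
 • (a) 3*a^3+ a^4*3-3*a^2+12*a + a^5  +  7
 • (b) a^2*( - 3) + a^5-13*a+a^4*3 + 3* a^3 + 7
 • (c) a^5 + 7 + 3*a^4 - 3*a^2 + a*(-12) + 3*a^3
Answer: c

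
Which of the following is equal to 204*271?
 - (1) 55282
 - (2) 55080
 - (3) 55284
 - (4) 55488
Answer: 3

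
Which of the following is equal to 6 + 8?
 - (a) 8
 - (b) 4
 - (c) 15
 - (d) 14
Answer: d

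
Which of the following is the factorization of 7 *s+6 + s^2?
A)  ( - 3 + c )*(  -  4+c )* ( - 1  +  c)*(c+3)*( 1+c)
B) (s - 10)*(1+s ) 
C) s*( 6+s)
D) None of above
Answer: D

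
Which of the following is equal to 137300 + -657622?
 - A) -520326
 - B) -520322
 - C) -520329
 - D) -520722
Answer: B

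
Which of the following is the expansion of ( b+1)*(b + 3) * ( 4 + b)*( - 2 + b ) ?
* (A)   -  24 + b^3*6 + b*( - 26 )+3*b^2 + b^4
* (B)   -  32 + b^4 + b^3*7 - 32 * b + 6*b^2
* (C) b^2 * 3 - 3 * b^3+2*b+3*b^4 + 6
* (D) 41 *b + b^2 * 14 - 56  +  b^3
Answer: A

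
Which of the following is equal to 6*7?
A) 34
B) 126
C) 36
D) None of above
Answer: D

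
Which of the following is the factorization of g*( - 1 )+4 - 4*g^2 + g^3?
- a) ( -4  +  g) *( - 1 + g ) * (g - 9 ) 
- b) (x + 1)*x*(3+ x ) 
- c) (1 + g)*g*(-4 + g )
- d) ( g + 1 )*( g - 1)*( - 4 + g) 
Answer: d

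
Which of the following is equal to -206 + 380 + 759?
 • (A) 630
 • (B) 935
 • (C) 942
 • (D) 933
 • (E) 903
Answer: D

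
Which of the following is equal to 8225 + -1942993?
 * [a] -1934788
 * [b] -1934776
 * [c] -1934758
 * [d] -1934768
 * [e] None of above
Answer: d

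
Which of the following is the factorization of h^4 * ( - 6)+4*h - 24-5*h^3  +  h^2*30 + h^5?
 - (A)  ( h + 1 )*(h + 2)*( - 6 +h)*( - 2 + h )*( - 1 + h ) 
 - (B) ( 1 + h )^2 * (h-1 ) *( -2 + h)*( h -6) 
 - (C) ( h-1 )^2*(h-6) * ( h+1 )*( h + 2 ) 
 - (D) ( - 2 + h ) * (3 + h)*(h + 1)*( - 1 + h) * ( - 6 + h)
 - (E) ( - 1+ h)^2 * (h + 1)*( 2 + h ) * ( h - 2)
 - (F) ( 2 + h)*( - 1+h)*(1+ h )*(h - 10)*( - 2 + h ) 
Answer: A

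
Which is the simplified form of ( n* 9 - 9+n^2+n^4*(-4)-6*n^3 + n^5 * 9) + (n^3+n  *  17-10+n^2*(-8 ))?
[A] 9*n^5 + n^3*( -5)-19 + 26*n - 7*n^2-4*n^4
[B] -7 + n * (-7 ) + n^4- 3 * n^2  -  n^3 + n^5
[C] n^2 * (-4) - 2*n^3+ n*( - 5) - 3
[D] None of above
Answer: A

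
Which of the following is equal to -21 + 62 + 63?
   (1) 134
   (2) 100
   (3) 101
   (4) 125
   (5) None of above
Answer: 5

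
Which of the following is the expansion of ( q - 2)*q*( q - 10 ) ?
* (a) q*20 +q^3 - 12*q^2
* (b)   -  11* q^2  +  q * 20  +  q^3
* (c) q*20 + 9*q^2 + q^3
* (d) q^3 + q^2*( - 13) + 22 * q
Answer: a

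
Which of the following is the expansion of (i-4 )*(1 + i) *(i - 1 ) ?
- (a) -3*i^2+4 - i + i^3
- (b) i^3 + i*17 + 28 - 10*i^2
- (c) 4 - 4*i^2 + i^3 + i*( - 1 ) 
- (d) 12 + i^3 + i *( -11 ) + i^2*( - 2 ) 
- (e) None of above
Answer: c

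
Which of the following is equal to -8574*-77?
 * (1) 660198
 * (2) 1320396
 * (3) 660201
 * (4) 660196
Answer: 1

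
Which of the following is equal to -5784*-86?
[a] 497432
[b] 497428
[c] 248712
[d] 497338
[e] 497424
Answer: e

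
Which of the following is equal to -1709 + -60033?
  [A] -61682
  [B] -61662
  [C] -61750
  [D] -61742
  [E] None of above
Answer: D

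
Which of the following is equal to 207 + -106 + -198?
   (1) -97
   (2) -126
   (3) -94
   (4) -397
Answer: 1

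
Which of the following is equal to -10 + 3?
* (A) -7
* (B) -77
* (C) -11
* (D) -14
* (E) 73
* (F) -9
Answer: A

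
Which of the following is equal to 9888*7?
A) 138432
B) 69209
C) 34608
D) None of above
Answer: D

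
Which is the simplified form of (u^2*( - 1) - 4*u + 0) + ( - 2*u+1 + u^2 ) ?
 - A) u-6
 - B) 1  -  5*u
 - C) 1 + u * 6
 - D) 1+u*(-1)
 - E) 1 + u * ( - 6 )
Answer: E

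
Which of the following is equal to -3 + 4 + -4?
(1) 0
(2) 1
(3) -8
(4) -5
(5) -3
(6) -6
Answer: 5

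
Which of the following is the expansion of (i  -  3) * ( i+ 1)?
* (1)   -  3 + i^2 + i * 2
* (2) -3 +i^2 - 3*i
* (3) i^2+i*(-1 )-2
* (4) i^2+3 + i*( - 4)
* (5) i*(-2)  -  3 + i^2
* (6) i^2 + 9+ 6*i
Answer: 5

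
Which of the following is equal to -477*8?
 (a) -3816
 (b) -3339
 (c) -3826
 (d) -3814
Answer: a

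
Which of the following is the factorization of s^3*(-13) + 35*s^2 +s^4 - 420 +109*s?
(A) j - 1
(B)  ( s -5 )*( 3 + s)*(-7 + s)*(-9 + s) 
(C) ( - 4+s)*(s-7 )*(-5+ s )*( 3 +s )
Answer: C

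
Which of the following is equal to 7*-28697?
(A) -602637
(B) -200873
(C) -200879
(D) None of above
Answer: C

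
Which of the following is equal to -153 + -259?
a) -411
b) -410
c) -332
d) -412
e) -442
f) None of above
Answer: d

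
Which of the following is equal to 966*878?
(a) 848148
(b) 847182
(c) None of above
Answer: a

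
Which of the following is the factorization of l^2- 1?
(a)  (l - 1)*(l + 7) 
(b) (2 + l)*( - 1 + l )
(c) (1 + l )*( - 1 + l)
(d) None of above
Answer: c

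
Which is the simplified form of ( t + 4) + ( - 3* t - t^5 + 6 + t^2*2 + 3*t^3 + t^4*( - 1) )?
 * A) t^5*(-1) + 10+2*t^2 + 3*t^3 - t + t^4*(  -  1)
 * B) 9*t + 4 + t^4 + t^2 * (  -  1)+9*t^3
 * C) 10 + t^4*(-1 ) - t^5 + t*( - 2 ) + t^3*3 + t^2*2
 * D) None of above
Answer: C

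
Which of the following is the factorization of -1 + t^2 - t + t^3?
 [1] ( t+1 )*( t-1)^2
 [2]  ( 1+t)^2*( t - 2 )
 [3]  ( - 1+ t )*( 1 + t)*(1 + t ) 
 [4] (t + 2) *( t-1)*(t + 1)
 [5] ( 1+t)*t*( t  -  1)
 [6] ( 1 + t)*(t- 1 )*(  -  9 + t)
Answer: 3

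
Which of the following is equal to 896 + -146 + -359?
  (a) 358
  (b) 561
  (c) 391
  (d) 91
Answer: c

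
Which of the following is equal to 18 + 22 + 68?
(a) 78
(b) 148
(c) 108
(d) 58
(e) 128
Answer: c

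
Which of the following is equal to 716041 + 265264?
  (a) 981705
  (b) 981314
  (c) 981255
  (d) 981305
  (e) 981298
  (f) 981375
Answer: d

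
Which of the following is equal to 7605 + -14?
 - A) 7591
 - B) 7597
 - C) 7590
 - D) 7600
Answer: A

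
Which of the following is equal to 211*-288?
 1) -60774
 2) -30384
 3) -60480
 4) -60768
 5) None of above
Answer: 4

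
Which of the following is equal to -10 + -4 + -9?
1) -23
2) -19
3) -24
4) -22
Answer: 1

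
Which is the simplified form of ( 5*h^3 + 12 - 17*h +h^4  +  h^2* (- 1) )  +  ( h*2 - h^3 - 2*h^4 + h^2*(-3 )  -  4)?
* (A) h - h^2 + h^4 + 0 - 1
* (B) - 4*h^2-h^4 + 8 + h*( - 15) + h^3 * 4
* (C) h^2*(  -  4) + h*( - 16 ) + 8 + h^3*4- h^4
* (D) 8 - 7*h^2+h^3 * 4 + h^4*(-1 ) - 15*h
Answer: B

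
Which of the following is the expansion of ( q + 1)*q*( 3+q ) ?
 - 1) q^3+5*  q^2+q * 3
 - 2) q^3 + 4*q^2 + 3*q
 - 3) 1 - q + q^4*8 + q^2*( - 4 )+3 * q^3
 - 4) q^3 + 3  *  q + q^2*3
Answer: 2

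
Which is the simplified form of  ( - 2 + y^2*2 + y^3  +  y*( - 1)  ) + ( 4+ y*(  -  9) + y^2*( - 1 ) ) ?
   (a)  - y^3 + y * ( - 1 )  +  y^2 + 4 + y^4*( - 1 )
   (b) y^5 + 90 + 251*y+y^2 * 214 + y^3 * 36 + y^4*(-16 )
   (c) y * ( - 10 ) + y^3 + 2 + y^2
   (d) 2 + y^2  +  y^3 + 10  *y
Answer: c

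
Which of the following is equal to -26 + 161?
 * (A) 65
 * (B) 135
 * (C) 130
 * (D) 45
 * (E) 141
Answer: B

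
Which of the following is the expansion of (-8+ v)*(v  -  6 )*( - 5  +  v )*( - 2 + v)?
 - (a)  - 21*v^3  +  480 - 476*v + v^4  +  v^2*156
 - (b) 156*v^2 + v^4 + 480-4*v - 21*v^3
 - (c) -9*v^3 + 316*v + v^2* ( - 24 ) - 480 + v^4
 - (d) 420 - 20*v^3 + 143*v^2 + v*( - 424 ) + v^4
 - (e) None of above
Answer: a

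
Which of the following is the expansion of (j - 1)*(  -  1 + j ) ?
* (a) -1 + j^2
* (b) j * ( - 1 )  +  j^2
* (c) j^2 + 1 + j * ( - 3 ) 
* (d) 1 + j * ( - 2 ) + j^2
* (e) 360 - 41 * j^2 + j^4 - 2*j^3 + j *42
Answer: d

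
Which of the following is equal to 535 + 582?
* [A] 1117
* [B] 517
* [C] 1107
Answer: A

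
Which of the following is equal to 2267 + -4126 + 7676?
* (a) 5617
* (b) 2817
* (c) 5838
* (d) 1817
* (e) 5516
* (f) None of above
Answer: f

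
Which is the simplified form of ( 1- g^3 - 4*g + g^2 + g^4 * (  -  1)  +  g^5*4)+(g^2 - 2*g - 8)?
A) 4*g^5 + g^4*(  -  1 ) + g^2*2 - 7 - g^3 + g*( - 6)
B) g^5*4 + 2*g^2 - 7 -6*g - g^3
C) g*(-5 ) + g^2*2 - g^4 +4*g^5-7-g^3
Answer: A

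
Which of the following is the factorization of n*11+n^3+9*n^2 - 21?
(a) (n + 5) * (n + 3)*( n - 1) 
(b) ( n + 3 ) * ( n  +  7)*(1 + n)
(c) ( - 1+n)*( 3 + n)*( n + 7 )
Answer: c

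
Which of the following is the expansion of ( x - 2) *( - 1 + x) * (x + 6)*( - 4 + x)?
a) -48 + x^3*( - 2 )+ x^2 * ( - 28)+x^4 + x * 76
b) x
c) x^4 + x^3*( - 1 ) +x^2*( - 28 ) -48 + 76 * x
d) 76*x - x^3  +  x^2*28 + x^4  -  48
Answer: c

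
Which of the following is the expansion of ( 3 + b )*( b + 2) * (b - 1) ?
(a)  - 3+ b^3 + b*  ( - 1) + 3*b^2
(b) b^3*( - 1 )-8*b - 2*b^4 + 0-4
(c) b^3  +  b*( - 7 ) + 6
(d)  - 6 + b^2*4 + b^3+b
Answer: d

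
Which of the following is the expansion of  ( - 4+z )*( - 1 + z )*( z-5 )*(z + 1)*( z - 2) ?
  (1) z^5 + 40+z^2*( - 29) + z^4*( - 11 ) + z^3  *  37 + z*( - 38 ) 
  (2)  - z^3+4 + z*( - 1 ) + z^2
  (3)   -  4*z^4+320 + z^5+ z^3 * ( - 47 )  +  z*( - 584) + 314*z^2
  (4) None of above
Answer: 1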